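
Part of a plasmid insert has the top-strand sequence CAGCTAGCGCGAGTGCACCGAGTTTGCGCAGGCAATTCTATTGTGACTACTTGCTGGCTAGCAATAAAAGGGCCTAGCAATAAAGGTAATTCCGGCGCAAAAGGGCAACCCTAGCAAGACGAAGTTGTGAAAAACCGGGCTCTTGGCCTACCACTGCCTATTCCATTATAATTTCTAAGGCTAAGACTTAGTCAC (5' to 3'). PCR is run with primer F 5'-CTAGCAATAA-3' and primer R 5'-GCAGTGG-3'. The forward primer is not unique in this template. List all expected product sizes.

The forward primer CTAGCAATAA matches the top strand at positions 58–67, 74–83.
The reverse primer's reverse complement is CCACTGC, matching at positions 151–157.
Each forward site pairs with the reverse site to give a product ending at position 157: sizes 100, 84 bp.

100 bp, 84 bp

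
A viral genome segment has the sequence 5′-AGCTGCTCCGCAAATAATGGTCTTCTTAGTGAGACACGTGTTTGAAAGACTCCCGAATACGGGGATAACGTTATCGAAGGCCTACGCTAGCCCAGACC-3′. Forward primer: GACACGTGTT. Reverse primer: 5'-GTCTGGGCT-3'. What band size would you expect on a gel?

The forward primer matches the template at positions 33–42.
Reverse complement of the reverse primer: AGCCCAGAC. This occurs on the top strand at positions 89–97.
Product length = (reverse-primer end) − (forward-primer start) + 1 = 97 − 33 + 1 = 65 bp.

65 bp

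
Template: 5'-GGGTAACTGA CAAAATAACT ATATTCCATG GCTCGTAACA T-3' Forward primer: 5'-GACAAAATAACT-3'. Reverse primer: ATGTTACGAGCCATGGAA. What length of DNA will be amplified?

33 bp

Forward primer GACAAAATAACT is found on the top strand at positions 9–20.
Taking the reverse complement of ATGTTACGAGCCATGGAA gives TTCCATGGCTCGTAACAT, found at positions 24–41 on the template; the primer anneals here to the top strand with its 3' end pointing upstream.
Product length = (reverse-primer end) − (forward-primer start) + 1 = 41 − 9 + 1 = 33 bp.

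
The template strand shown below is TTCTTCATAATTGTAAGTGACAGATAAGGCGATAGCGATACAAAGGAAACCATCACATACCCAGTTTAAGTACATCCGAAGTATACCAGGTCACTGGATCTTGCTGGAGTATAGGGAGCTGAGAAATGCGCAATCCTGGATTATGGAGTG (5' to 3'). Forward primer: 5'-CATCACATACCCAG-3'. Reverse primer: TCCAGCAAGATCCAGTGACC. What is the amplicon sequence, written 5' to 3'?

Scanning the template, CATCACATACCCAG occurs at positions 51–64; this primer anneals to the bottom strand there with its 3' end pointing downstream.
Taking the reverse complement of TCCAGCAAGATCCAGTGACC gives GGTCACTGGATCTTGCTGGA, found at positions 89–108 on the template; the primer anneals here to the top strand with its 3' end pointing upstream.
The product is the template from position 51 through 108 (58 bp).

5'-CATCACATACCCAGTTTAAGTACATCCGAAGTATACCAGGTCACTGGATCTTGCTGGA-3'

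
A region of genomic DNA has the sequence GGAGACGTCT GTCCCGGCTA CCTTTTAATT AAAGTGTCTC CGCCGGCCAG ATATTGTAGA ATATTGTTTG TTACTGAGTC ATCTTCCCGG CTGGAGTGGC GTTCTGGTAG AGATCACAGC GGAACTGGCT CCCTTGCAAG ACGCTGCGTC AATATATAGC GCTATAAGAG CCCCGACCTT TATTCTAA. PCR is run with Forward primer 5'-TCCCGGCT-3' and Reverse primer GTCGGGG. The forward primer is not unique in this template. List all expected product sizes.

The forward primer TCCCGGCT matches the top strand at positions 12–19, 85–92.
The reverse primer's reverse complement is CCCCGAC, matching at positions 171–177.
Each forward site pairs with the reverse site to give a product ending at position 177: sizes 166, 93 bp.

166 bp, 93 bp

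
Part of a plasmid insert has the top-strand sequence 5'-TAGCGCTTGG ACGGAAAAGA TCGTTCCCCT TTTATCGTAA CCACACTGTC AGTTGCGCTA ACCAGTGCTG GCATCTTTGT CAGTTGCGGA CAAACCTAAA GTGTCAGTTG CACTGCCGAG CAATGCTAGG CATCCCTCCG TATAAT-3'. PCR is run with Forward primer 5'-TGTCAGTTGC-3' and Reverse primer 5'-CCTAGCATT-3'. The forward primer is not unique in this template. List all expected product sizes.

The forward primer TGTCAGTTGC matches the top strand at positions 47–56, 78–87, 102–111.
The reverse primer's reverse complement is AATGCTAGG, matching at positions 122–130.
Each forward site pairs with the reverse site to give a product ending at position 130: sizes 84, 53, 29 bp.

84 bp, 53 bp, 29 bp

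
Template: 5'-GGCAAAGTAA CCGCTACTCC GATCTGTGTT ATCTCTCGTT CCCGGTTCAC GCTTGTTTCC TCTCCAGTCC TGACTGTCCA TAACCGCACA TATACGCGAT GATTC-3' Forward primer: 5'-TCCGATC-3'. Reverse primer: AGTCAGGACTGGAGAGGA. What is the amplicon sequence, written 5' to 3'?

5'-TCCGATCTGTGTTATCTCTCGTTCCCGGTTCACGCTTGTTTCCTCTCCAGTCCTGACT-3'

The forward primer matches the template at positions 18–24.
The reverse primer's reverse complement is TCCTCTCCAGTCCTGACT, which matches the template at positions 58–75.
The product is the template from position 18 through 75 (58 bp).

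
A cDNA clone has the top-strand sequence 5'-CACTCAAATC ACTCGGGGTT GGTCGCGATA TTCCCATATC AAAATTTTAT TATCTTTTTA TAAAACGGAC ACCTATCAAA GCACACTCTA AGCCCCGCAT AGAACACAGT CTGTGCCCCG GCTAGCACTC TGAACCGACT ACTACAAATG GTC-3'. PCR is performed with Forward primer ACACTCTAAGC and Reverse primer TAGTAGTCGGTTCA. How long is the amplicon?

62 bp

The forward primer matches the template at positions 83–93.
Taking the reverse complement of TAGTAGTCGGTTCA gives TGAACCGACTACTA, found at positions 131–144 on the template; the primer anneals here to the top strand with its 3' end pointing upstream.
The product runs from position 83 to position 144, so its length is 144 − 83 + 1 = 62 bp.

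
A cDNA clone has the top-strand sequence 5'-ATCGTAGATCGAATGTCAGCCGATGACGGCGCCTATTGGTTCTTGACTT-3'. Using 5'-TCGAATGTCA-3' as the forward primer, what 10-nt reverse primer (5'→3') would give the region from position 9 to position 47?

5'-GTCAAGAACC-3'

The product's 3' end on the top strand is position 47.
The reverse primer anneals to the top strand over positions 38–47, i.e. to GGTTCTTGAC.
Its sequence written 5'→3' is the reverse complement: GTCAAGAACC.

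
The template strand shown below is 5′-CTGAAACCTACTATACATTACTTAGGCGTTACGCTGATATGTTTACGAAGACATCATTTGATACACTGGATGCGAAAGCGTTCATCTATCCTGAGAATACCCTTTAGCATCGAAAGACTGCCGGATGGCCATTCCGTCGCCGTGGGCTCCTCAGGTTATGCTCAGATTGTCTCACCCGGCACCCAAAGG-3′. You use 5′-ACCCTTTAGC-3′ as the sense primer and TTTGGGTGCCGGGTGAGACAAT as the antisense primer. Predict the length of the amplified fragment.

89 bp

Forward primer ACCCTTTAGC is found on the top strand at positions 99–108.
The reverse primer's reverse complement is ATTGTCTCACCCGGCACCCAAA, which matches the template at positions 166–187.
Amplicon spans positions 99–187: 89 bp.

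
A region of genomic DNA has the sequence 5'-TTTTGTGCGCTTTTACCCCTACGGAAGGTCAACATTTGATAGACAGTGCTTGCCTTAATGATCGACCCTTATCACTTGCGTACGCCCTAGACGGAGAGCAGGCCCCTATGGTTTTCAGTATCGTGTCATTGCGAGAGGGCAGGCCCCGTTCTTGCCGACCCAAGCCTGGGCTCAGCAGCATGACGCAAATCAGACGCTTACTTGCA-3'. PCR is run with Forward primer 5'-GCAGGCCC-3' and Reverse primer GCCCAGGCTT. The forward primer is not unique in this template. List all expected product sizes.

The forward primer GCAGGCCC matches the top strand at positions 98–105, 139–146.
The reverse primer's reverse complement is AAGCCTGGGC, matching at positions 162–171.
Each forward site pairs with the reverse site to give a product ending at position 171: sizes 74, 33 bp.

74 bp, 33 bp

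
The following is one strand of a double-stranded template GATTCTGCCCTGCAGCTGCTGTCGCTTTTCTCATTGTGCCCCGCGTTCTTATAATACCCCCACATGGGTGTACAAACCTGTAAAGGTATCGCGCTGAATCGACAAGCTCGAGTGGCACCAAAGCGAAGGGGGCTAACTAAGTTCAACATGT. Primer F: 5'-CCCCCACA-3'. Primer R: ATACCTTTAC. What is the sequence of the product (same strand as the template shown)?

The forward primer matches the template at positions 57–64.
Reverse complement of the reverse primer: GTAAAGGTAT. This occurs on the top strand at positions 80–89.
The product is the template from position 57 through 89 (33 bp).

5'-CCCCCACATGGGTGTACAAACCTGTAAAGGTAT-3'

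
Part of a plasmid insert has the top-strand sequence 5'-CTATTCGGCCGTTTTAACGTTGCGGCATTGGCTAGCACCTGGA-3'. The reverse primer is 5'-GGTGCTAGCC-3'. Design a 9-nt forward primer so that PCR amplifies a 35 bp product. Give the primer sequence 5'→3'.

The reverse primer's reverse complement GGCTAGCACC matches the template at positions 30–39, so the product ends at position 39.
A 35 bp product then starts at position 39 − 35 + 1 = 5.
The forward primer is identical to the top strand there: TCGGCCGTT.

5'-TCGGCCGTT-3'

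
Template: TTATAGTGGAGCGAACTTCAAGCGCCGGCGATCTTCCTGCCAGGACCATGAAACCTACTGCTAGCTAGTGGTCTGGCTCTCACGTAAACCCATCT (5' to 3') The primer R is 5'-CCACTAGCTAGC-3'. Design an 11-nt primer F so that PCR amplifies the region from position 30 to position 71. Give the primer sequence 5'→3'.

5'-GATCTTCCTGC-3'

The reverse primer's reverse complement GCTAGCTAGTGG matches the template at positions 60–71; the product starts at position 30.
The forward primer is identical to the top strand over positions 30–40: GATCTTCCTGC.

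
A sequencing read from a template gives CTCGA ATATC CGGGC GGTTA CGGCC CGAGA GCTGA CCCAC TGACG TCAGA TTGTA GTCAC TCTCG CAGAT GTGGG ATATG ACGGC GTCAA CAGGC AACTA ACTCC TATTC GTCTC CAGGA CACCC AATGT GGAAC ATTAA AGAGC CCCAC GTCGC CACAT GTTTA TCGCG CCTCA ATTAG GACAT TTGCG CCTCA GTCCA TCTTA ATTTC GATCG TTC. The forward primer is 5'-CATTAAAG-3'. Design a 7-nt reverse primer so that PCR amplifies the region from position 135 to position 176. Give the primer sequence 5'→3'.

The product's 3' end on the top strand is position 176.
The reverse primer anneals to the top strand over positions 170–176, i.e. to GCCTCAA.
Its sequence written 5'→3' is the reverse complement: TTGAGGC.

5'-TTGAGGC-3'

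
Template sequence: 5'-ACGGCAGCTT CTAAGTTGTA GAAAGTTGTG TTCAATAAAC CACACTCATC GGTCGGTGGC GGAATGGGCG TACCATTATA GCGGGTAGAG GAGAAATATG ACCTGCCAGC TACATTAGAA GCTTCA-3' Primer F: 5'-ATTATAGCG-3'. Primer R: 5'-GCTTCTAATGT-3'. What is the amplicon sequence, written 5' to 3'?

Scanning the template, ATTATAGCG occurs at positions 75–83; this primer anneals to the bottom strand there with its 3' end pointing downstream.
Reverse complement of the reverse primer: ACATTAGAAGC. This occurs on the top strand at positions 112–122.
The product is the template from position 75 through 122 (48 bp).

5'-ATTATAGCGGGTAGAGGAGAAATATGACCTGCCAGCTACATTAGAAGC-3'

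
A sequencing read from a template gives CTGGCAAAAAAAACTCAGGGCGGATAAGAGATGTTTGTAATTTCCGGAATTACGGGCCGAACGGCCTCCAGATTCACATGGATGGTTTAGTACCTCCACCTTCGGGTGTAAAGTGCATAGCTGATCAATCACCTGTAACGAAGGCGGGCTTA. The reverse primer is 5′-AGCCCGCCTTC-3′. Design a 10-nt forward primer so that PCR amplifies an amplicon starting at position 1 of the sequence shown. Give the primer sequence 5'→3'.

The reverse primer's reverse complement GAAGGCGGGCT matches the template at positions 140–150; the product starts at position 1.
The forward primer is identical to the top strand over positions 1–10: CTGGCAAAAA.

5'-CTGGCAAAAA-3'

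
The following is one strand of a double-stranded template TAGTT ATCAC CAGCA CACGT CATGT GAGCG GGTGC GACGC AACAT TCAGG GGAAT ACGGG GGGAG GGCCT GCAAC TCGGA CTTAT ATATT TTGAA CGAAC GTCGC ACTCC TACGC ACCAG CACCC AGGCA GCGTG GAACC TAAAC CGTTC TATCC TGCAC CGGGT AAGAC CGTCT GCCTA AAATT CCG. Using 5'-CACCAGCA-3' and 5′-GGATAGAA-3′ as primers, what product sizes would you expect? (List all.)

The forward primer CACCAGCA matches the top strand at positions 8–15, 115–122.
The reverse primer's reverse complement is TTCTATCC, matching at positions 148–155.
Each forward site pairs with the reverse site to give a product ending at position 155: sizes 148, 41 bp.

148 bp, 41 bp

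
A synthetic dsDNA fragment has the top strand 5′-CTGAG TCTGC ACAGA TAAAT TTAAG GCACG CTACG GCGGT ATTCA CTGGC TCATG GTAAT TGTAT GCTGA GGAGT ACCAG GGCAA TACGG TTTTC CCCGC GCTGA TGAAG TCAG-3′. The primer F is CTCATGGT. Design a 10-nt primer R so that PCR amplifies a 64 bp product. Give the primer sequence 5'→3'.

The forward primer binds at positions 50–57, so a 64 bp product ends at position 50 + 64 − 1 = 113.
The reverse primer anneals to the top strand over positions 104–113, i.e. to GATGAAGTCA.
Its sequence written 5'→3' is the reverse complement: TGACTTCATC.

5'-TGACTTCATC-3'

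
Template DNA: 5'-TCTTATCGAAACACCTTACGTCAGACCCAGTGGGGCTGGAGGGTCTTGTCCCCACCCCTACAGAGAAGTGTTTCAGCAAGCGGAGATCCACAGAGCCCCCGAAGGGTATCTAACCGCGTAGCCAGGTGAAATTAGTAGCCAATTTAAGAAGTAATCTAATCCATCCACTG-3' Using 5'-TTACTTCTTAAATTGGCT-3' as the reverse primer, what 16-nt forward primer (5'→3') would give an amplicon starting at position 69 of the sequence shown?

5'-TGTTTCAGCAAGCGGA-3'

The reverse primer's reverse complement AGCCAATTTAAGAAGTAA matches the template at positions 137–154; the product starts at position 69.
The forward primer is identical to the top strand over positions 69–84: TGTTTCAGCAAGCGGA.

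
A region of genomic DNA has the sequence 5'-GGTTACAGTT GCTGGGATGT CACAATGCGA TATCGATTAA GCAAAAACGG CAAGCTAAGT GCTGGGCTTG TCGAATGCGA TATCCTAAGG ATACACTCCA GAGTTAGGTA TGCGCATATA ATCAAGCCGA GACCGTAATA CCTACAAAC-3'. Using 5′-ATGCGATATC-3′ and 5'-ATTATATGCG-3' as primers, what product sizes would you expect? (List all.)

98 bp, 48 bp

The forward primer ATGCGATATC matches the top strand at positions 25–34, 75–84.
The reverse primer's reverse complement is CGCATATAAT, matching at positions 113–122.
Each forward site pairs with the reverse site to give a product ending at position 122: sizes 98, 48 bp.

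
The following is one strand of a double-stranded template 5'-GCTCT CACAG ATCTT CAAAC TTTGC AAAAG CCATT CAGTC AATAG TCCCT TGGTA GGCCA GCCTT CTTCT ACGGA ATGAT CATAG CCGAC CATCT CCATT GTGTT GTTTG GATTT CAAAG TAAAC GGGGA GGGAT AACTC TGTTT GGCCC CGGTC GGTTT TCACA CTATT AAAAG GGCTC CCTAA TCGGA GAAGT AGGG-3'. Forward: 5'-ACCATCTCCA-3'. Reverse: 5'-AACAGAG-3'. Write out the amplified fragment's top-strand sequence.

5'-ACCATCTCCATTGTGTTGTTTGGATTTCAAAGTAAACGGGGAGGGATAACTCTGTT-3'

The forward primer matches the template at positions 89–98.
Reverse complement of the reverse primer: CTCTGTT. This occurs on the top strand at positions 138–144.
The product is the template from position 89 through 144 (56 bp).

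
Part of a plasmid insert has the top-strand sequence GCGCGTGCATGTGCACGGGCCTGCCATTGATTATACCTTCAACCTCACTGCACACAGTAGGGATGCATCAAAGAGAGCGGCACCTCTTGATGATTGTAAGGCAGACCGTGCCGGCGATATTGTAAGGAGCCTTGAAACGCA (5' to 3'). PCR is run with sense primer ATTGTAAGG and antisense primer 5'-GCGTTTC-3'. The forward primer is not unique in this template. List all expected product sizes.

48 bp, 22 bp

The forward primer ATTGTAAGG matches the top strand at positions 93–101, 119–127.
The reverse primer's reverse complement is GAAACGC, matching at positions 134–140.
Each forward site pairs with the reverse site to give a product ending at position 140: sizes 48, 22 bp.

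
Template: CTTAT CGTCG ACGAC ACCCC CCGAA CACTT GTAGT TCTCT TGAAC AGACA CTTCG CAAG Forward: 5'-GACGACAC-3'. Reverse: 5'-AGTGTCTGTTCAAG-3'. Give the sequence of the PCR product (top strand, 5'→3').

Scanning the template, GACGACAC occurs at positions 10–17; this primer anneals to the bottom strand there with its 3' end pointing downstream.
Taking the reverse complement of AGTGTCTGTTCAAG gives CTTGAACAGACACT, found at positions 39–52 on the template; the primer anneals here to the top strand with its 3' end pointing upstream.
The product is the template from position 10 through 52 (43 bp).

5'-GACGACACCCCCCGAACACTTGTAGTTCTCTTGAACAGACACT-3'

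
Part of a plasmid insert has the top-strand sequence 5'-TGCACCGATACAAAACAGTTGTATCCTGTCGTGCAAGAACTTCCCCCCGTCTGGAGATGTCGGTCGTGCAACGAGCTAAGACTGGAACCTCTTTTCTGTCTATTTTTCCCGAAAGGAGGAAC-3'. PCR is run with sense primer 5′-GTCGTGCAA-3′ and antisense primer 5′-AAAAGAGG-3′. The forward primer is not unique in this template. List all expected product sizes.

68 bp, 33 bp

The forward primer GTCGTGCAA matches the top strand at positions 28–36, 63–71.
The reverse primer's reverse complement is CCTCTTTT, matching at positions 88–95.
Each forward site pairs with the reverse site to give a product ending at position 95: sizes 68, 33 bp.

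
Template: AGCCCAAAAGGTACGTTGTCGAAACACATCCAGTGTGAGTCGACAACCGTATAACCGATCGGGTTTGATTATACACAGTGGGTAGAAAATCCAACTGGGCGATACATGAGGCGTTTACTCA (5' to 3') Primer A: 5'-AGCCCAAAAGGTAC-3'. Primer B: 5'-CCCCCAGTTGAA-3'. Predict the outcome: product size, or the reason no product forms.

Primer B (CCCCCAGTTGAA) does not match the top strand, and its reverse complement TTCAACTGGGGG does not match either.
With no annealing site for primer B, no amplification occurs.

No product — primer B has no binding site in the template.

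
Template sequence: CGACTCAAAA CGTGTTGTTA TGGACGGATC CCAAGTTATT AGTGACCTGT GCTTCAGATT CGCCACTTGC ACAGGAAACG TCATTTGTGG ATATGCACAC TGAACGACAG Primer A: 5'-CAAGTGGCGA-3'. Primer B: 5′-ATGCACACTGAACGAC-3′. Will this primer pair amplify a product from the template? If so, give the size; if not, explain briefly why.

No product — the primers' 3' ends point away from each other.

Primer A (CAAGTGGCGA) has reverse complement TCGCCACTTG, which matches the top strand at positions 60–69; primer A anneals to the top strand there with its 3' end pointing upstream toward position 60.
Primer B (ATGCACACTGAACGAC) matches the top strand directly at positions 93–108; it anneals to the bottom strand with its 3' end pointing downstream toward position 108.
The 3' ends diverge (primer A extends toward position 1, primer B toward position 110), so the primers never converge on a shared product.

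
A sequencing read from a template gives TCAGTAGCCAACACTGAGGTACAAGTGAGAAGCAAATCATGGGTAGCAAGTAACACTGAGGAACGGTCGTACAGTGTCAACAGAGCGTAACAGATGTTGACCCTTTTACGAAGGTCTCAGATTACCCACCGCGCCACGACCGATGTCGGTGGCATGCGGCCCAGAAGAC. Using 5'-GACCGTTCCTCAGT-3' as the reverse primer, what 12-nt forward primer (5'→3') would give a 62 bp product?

5'-GCCAACACTGAG-3'

The reverse primer's reverse complement ACTGAGGAACGGTC matches the template at positions 55–68, so the product ends at position 68.
A 62 bp product then starts at position 68 − 62 + 1 = 7.
The forward primer is identical to the top strand there: GCCAACACTGAG.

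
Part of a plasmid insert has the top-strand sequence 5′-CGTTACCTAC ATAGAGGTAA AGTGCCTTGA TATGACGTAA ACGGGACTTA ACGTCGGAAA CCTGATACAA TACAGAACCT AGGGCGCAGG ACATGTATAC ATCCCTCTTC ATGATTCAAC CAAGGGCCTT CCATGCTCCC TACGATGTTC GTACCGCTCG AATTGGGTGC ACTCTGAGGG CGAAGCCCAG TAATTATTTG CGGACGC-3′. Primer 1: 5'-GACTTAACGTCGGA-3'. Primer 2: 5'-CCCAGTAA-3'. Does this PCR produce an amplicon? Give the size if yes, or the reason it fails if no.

No product — both primers anneal to the same strand and extend in the same direction.

Primer 1 (GACTTAACGTCGGA) matches the top strand at positions 45–58 (3' end points downstream).
Primer 2 (CCCAGTAA) also matches the top strand directly, at positions 186–193 — its reverse complement TTACTGGG is not present.
Both primers anneal to the bottom strand with 3' ends pointing the same way, so neither can prime synthesis back toward the other.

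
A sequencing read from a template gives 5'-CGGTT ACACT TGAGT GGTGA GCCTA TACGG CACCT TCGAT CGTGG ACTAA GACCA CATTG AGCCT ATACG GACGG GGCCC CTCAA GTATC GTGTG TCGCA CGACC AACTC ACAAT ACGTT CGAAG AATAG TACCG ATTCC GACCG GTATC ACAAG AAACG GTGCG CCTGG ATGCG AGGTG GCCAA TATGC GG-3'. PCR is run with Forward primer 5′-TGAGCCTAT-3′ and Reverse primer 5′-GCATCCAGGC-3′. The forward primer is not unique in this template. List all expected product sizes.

The forward primer TGAGCCTAT matches the top strand at positions 18–26, 59–67.
The reverse primer's reverse complement is GCCTGGATGC, matching at positions 165–174.
Each forward site pairs with the reverse site to give a product ending at position 174: sizes 157, 116 bp.

157 bp, 116 bp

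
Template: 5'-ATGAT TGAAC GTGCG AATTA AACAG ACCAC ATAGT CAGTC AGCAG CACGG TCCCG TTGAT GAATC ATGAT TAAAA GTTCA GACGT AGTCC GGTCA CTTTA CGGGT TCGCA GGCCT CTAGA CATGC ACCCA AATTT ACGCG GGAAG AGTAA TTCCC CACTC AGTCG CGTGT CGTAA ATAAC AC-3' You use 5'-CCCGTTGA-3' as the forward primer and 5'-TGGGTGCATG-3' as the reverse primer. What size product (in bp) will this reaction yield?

Forward primer CCCGTTGA is found on the top strand at positions 52–59.
Taking the reverse complement of TGGGTGCATG gives CATGCACCCA, found at positions 121–130 on the template; the primer anneals here to the top strand with its 3' end pointing upstream.
Amplicon spans positions 52–130: 79 bp.

79 bp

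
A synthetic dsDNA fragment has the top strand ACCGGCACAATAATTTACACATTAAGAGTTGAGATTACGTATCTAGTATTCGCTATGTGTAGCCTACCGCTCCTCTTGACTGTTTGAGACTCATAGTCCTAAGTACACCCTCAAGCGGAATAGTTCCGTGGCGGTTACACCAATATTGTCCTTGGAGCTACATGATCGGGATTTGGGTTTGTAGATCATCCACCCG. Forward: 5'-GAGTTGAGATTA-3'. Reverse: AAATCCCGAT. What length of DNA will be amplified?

Scanning the template, GAGTTGAGATTA occurs at positions 26–37; this primer anneals to the bottom strand there with its 3' end pointing downstream.
Reverse complement of the reverse primer: ATCGGGATTT. This occurs on the top strand at positions 165–174.
Product length = (reverse-primer end) − (forward-primer start) + 1 = 174 − 26 + 1 = 149 bp.

149 bp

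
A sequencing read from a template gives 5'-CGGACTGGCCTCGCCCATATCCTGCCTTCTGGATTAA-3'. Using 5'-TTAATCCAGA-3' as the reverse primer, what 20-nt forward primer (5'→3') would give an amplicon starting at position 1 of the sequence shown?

The reverse primer's reverse complement TCTGGATTAA matches the template at positions 28–37; the product starts at position 1.
The forward primer is identical to the top strand over positions 1–20: CGGACTGGCCTCGCCCATAT.

5'-CGGACTGGCCTCGCCCATAT-3'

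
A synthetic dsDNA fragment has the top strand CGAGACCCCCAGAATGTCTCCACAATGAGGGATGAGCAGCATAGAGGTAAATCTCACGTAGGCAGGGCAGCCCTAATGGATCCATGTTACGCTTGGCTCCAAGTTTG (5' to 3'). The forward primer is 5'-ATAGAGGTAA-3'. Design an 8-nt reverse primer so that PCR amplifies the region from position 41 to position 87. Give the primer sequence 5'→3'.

The product's 3' end on the top strand is position 87.
The reverse primer anneals to the top strand over positions 80–87, i.e. to ATCCATGT.
Its sequence written 5'→3' is the reverse complement: ACATGGAT.

5'-ACATGGAT-3'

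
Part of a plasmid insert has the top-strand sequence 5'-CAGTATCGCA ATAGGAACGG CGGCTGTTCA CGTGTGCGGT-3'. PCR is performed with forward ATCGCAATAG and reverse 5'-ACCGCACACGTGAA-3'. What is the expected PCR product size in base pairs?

Forward primer ATCGCAATAG is found on the top strand at positions 5–14.
Reverse complement of the reverse primer: TTCACGTGTGCGGT. This occurs on the top strand at positions 27–40.
Product length = (reverse-primer end) − (forward-primer start) + 1 = 40 − 5 + 1 = 36 bp.

36 bp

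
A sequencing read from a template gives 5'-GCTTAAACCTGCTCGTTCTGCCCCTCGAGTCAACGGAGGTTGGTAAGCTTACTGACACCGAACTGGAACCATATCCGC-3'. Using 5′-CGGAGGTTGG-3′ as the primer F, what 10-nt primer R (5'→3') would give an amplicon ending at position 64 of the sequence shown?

The forward primer binds at positions 34–43; the product's 3' end on the top strand is position 64.
The reverse primer anneals to the top strand over positions 55–64, i.e. to ACACCGAACT.
Its sequence written 5'→3' is the reverse complement: AGTTCGGTGT.

5'-AGTTCGGTGT-3'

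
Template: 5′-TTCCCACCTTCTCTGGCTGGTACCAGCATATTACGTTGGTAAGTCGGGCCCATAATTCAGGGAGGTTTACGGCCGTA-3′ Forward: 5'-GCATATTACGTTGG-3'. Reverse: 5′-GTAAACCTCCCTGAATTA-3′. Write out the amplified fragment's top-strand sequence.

The forward primer matches the template at positions 26–39.
Reverse complement of the reverse primer: TAATTCAGGGAGGTTTAC. This occurs on the top strand at positions 53–70.
The product is the template from position 26 through 70 (45 bp).

5'-GCATATTACGTTGGTAAGTCGGGCCCATAATTCAGGGAGGTTTAC-3'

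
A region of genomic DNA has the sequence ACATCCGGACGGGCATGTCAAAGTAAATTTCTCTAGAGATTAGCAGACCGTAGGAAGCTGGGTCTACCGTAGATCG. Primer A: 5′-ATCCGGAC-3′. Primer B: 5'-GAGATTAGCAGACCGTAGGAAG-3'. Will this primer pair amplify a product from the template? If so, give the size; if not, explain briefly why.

No product — both primers anneal to the same strand and extend in the same direction.

Primer A (ATCCGGAC) matches the top strand at positions 3–10 (3' end points downstream).
Primer B (GAGATTAGCAGACCGTAGGAAG) also matches the top strand directly, at positions 36–57 — its reverse complement CTTCCTACGGTCTGCTAATCTC is not present.
Both primers anneal to the bottom strand with 3' ends pointing the same way, so neither can prime synthesis back toward the other.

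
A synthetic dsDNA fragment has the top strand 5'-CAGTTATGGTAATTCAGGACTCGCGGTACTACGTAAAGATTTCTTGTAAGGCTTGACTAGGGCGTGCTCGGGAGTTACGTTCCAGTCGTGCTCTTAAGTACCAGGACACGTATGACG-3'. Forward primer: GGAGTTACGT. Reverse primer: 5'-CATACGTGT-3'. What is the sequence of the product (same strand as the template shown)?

5'-GGAGTTACGTTCCAGTCGTGCTCTTAAGTACCAGGACACGTATG-3'

Scanning the template, GGAGTTACGT occurs at positions 71–80; this primer anneals to the bottom strand there with its 3' end pointing downstream.
Reverse complement of the reverse primer: ACACGTATG. This occurs on the top strand at positions 106–114.
The product is the template from position 71 through 114 (44 bp).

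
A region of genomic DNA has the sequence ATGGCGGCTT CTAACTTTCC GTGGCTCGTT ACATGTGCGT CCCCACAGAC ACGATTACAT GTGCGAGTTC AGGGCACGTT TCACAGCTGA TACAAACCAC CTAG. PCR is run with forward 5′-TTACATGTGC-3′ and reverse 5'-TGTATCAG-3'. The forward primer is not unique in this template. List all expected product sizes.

The forward primer TTACATGTGC matches the top strand at positions 29–38, 55–64.
The reverse primer's reverse complement is CTGATACA, matching at positions 87–94.
Each forward site pairs with the reverse site to give a product ending at position 94: sizes 66, 40 bp.

66 bp, 40 bp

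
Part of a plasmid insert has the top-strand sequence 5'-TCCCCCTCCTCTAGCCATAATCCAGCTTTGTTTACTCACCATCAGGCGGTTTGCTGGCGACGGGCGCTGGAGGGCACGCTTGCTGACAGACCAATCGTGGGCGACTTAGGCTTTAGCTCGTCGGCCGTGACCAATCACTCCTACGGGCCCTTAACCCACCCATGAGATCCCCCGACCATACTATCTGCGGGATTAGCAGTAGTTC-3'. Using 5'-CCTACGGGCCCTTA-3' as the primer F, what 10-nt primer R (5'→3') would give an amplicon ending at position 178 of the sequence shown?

5'-TGGTCGGGGG-3'

The forward primer binds at positions 140–153; the product's 3' end on the top strand is position 178.
The reverse primer anneals to the top strand over positions 169–178, i.e. to CCCCCGACCA.
Its sequence written 5'→3' is the reverse complement: TGGTCGGGGG.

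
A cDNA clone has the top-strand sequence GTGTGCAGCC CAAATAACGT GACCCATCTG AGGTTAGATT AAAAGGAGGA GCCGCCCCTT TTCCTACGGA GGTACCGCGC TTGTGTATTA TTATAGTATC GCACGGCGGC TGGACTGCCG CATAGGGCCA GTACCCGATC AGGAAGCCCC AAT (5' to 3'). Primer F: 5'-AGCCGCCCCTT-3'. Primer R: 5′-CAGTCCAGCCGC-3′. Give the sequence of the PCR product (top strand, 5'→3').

The forward primer matches the template at positions 50–60.
Taking the reverse complement of CAGTCCAGCCGC gives GCGGCTGGACTG, found at positions 106–117 on the template; the primer anneals here to the top strand with its 3' end pointing upstream.
The product is the template from position 50 through 117 (68 bp).

5'-AGCCGCCCCTTTTCCTACGGAGGTACCGCGCTTGTGTATTATTATAGTATCGCACGGCGGCTGGACTG-3'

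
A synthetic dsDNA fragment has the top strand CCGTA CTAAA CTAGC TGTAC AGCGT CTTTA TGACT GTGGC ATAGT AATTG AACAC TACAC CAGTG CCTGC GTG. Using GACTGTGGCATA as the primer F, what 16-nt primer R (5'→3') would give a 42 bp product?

5'-CACGCAGGCACTGGTG-3'

The forward primer binds at positions 32–43, so a 42 bp product ends at position 32 + 42 − 1 = 73.
The reverse primer anneals to the top strand over positions 58–73, i.e. to CACCAGTGCCTGCGTG.
Its sequence written 5'→3' is the reverse complement: CACGCAGGCACTGGTG.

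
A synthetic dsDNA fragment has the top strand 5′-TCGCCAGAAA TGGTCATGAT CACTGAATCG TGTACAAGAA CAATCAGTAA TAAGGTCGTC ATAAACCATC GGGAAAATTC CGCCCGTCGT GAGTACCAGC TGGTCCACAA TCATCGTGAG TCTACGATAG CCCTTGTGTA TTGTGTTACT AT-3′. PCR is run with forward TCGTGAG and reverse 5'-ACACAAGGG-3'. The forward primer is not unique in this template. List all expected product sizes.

The forward primer TCGTGAG matches the top strand at positions 87–93, 114–120.
The reverse primer's reverse complement is CCCTTGTGT, matching at positions 131–139.
Each forward site pairs with the reverse site to give a product ending at position 139: sizes 53, 26 bp.

53 bp, 26 bp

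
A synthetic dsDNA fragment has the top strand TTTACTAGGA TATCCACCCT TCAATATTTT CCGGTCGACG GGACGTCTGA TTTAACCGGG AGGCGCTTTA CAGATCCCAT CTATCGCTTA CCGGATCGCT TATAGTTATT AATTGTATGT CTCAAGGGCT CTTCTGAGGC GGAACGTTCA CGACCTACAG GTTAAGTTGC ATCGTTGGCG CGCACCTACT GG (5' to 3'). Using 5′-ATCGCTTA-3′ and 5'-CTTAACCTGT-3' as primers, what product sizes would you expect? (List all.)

84 bp, 72 bp

The forward primer ATCGCTTA matches the top strand at positions 83–90, 95–102.
The reverse primer's reverse complement is ACAGGTTAAG, matching at positions 157–166.
Each forward site pairs with the reverse site to give a product ending at position 166: sizes 84, 72 bp.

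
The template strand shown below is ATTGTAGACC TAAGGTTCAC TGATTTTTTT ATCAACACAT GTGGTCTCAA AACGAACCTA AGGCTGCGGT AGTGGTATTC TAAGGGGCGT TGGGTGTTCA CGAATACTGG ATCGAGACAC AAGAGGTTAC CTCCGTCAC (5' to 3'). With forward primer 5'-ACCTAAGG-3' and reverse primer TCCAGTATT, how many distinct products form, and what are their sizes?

The forward primer ACCTAAGG matches the top strand at positions 8–15, 56–63.
The reverse primer's reverse complement is AATACTGGA, matching at positions 103–111.
Each forward site pairs with the reverse site to give a product ending at position 111: sizes 104, 56 bp.

Two products: 104 bp, 56 bp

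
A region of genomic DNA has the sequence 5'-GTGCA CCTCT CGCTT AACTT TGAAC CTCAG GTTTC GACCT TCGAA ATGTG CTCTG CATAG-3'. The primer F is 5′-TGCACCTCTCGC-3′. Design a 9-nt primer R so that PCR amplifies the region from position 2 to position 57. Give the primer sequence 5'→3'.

5'-TGCAGAGCA-3'

The product's 3' end on the top strand is position 57.
The reverse primer anneals to the top strand over positions 49–57, i.e. to TGCTCTGCA.
Its sequence written 5'→3' is the reverse complement: TGCAGAGCA.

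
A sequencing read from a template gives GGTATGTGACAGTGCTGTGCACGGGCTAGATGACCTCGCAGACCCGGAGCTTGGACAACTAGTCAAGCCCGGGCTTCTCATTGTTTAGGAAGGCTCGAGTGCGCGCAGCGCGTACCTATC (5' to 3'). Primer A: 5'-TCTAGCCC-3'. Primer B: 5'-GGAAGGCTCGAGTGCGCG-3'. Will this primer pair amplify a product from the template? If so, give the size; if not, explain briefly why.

No product — the primers' 3' ends point away from each other.

Primer A (TCTAGCCC) has reverse complement GGGCTAGA, which matches the top strand at positions 23–30; primer A anneals to the top strand there with its 3' end pointing upstream toward position 23.
Primer B (GGAAGGCTCGAGTGCGCG) matches the top strand directly at positions 88–105; it anneals to the bottom strand with its 3' end pointing downstream toward position 105.
The 3' ends diverge (primer A extends toward position 1, primer B toward position 120), so the primers never converge on a shared product.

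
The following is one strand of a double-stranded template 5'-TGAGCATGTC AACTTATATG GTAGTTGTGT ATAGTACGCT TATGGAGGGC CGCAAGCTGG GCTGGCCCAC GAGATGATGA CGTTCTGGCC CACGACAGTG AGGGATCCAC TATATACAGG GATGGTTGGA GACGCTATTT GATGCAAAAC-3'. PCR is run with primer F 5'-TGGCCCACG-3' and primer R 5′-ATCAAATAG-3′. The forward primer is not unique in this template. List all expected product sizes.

The forward primer TGGCCCACG matches the top strand at positions 63–71, 86–94.
The reverse primer's reverse complement is CTATTTGAT, matching at positions 135–143.
Each forward site pairs with the reverse site to give a product ending at position 143: sizes 81, 58 bp.

81 bp, 58 bp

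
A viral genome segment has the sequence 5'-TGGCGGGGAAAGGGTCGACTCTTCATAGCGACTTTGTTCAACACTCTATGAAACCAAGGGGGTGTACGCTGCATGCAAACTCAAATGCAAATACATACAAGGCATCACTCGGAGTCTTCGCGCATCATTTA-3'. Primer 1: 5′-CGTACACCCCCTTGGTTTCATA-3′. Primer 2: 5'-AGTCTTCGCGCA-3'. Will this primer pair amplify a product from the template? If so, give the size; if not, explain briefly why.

Primer 1 (CGTACACCCCCTTGGTTTCATA) has reverse complement TATGAAACCAAGGGGGTGTACG, which matches the top strand at positions 47–68; primer 1 anneals to the top strand there with its 3' end pointing upstream toward position 47.
Primer 2 (AGTCTTCGCGCA) matches the top strand directly at positions 113–124; it anneals to the bottom strand with its 3' end pointing downstream toward position 124.
The 3' ends diverge (primer 1 extends toward position 1, primer 2 toward position 131), so the primers never converge on a shared product.

No product — the primers' 3' ends point away from each other.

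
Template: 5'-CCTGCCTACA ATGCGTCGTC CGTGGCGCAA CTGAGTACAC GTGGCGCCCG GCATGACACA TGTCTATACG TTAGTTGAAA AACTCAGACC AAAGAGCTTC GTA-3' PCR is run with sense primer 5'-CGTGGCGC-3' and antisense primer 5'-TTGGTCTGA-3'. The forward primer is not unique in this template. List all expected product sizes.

72 bp, 53 bp

The forward primer CGTGGCGC matches the top strand at positions 21–28, 40–47.
The reverse primer's reverse complement is TCAGACCAA, matching at positions 84–92.
Each forward site pairs with the reverse site to give a product ending at position 92: sizes 72, 53 bp.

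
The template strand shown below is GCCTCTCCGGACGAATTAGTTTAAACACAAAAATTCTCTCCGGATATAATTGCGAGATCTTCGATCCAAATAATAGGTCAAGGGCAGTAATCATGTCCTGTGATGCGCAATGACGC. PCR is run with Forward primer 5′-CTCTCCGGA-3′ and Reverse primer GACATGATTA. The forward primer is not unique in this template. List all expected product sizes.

95 bp, 62 bp

The forward primer CTCTCCGGA matches the top strand at positions 3–11, 36–44.
The reverse primer's reverse complement is TAATCATGTC, matching at positions 88–97.
Each forward site pairs with the reverse site to give a product ending at position 97: sizes 95, 62 bp.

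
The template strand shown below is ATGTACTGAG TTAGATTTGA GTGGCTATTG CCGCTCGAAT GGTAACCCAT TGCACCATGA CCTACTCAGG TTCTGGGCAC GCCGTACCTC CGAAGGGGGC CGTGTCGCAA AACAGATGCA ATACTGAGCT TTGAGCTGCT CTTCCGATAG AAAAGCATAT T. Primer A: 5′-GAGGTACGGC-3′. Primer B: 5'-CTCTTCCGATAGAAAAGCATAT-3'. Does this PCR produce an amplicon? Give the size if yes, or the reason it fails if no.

No product — the primers' 3' ends point away from each other.

Primer A (GAGGTACGGC) has reverse complement GCCGTACCTC, which matches the top strand at positions 81–90; primer A anneals to the top strand there with its 3' end pointing upstream toward position 81.
Primer B (CTCTTCCGATAGAAAAGCATAT) matches the top strand directly at positions 139–160; it anneals to the bottom strand with its 3' end pointing downstream toward position 160.
The 3' ends diverge (primer A extends toward position 1, primer B toward position 161), so the primers never converge on a shared product.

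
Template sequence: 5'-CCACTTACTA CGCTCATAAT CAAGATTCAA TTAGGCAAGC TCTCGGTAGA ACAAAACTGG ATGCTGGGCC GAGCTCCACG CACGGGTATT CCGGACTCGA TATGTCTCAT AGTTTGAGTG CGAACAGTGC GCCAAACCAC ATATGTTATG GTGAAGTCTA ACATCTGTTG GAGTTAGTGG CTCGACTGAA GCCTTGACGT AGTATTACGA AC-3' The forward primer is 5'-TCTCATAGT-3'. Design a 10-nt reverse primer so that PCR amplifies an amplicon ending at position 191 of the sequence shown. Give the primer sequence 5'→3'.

5'-CTTCAGTCGA-3'

The forward primer binds at positions 105–113; the product's 3' end on the top strand is position 191.
The reverse primer anneals to the top strand over positions 182–191, i.e. to TCGACTGAAG.
Its sequence written 5'→3' is the reverse complement: CTTCAGTCGA.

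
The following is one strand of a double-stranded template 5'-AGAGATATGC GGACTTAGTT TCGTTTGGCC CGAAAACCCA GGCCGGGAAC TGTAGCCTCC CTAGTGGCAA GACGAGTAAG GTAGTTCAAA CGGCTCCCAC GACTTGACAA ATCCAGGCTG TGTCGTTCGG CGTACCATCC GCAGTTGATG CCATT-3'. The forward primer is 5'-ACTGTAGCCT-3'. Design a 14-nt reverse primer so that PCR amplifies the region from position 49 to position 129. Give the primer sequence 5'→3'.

The product's 3' end on the top strand is position 129.
The reverse primer anneals to the top strand over positions 116–129, i.e. to GGCTGTGTCGTTCG.
Its sequence written 5'→3' is the reverse complement: CGAACGACACAGCC.

5'-CGAACGACACAGCC-3'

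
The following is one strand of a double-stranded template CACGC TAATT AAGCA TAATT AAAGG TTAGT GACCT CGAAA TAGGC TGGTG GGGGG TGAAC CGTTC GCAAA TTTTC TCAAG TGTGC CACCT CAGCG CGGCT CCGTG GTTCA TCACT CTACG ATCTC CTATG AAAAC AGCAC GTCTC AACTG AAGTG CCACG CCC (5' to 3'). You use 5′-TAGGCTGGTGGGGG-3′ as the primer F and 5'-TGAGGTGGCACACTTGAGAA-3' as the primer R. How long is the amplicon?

52 bp

The forward primer matches the template at positions 41–54.
Taking the reverse complement of TGAGGTGGCACACTTGAGAA gives TTCTCAAGTGTGCCACCTCA, found at positions 73–92 on the template; the primer anneals here to the top strand with its 3' end pointing upstream.
The product runs from position 41 to position 92, so its length is 92 − 41 + 1 = 52 bp.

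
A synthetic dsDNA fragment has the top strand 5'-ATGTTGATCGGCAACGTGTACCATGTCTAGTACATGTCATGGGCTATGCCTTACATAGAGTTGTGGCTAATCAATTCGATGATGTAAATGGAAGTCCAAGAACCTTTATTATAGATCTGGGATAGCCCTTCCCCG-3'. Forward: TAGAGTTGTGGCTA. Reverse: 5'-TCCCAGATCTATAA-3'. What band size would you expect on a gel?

67 bp

The forward primer matches the template at positions 56–69.
Reverse complement of the reverse primer: TTATAGATCTGGGA. This occurs on the top strand at positions 109–122.
Amplicon spans positions 56–122: 67 bp.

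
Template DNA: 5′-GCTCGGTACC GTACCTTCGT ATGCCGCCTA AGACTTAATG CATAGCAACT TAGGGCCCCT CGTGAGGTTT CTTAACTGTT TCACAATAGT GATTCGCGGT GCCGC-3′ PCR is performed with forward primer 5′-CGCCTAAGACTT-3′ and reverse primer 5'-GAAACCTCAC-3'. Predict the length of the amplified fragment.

Scanning the template, CGCCTAAGACTT occurs at positions 25–36; this primer anneals to the bottom strand there with its 3' end pointing downstream.
Reverse complement of the reverse primer: GTGAGGTTTC. This occurs on the top strand at positions 62–71.
The product runs from position 25 to position 71, so its length is 71 − 25 + 1 = 47 bp.

47 bp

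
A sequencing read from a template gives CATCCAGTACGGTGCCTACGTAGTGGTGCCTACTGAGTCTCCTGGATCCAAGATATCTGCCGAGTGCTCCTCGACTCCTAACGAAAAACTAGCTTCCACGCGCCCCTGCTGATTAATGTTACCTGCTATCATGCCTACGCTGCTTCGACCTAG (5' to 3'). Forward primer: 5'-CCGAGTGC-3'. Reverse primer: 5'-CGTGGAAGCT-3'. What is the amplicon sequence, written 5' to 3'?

Scanning the template, CCGAGTGC occurs at positions 60–67; this primer anneals to the bottom strand there with its 3' end pointing downstream.
The reverse primer's reverse complement is AGCTTCCACG, which matches the template at positions 91–100.
The product is the template from position 60 through 100 (41 bp).

5'-CCGAGTGCTCCTCGACTCCTAACGAAAAACTAGCTTCCACG-3'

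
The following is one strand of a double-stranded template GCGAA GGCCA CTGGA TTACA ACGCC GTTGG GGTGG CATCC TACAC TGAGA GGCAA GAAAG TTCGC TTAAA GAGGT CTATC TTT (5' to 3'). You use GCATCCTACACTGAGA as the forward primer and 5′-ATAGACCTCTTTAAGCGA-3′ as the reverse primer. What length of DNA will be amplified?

Forward primer GCATCCTACACTGAGA is found on the top strand at positions 35–50.
Reverse complement of the reverse primer: TCGCTTAAAGAGGTCTAT. This occurs on the top strand at positions 62–79.
The product runs from position 35 to position 79, so its length is 79 − 35 + 1 = 45 bp.

45 bp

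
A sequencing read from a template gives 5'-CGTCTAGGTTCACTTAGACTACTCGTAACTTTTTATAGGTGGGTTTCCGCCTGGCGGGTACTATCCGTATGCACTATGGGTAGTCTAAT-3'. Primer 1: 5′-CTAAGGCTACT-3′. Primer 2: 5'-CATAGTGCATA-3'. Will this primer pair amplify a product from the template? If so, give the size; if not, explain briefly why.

No product — primer 1 has no binding site in the template.

Primer 1 (CTAAGGCTACT) does not match the top strand, and its reverse complement AGTAGCCTTAG does not match either.
With no annealing site for primer 1, no amplification occurs.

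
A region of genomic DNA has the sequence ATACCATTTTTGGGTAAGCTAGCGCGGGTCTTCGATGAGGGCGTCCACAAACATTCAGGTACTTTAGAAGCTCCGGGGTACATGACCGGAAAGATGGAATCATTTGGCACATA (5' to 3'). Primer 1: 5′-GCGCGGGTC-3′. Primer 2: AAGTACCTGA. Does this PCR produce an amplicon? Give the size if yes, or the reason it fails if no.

Primer 1 (GCGCGGGTC) matches the top strand at positions 22–30; it acts as a forward primer.
Primer 2's reverse complement is TCAGGTACTT, matching the top strand at positions 55–64; it acts as a reverse primer.
The 3' ends face each other across positions 22–64, giving a 43 bp product.

Yes — a 43 bp product.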